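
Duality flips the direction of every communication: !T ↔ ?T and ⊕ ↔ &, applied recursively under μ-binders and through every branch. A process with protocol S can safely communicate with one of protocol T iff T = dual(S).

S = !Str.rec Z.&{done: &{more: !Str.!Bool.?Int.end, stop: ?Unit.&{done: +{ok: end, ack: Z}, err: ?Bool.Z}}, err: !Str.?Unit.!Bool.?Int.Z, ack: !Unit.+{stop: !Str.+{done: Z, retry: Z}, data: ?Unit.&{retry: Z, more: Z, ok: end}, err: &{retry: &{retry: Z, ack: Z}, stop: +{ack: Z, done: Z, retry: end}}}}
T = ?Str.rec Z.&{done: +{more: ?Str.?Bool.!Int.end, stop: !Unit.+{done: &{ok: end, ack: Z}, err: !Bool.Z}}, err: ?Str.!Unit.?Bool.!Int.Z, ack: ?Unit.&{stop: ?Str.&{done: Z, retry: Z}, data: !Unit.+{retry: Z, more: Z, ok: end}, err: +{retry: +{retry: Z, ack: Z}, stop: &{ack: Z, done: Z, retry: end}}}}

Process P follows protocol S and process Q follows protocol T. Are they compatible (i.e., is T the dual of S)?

!Str ‖ ?Str  ✓
  rec Z ‖ rec Z  ✓ (rec unchanged)
    &{done,err,ack} ‖ &{done,err,ack}  ✗ choice polarity not flipped — not dual

NO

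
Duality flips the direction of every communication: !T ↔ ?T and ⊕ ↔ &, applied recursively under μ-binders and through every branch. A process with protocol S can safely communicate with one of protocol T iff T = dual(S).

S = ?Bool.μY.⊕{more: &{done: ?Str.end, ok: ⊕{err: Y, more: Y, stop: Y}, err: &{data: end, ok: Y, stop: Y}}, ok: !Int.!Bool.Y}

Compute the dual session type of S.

!Bool.μY.&{more: ⊕{done: !Str.end, ok: &{err: Y, more: Y, stop: Y}, err: ⊕{data: end, ok: Y, stop: Y}}, ok: ?Int.?Bool.Y}

?Bool ↦ !Bool
  μY ↦ μY  (rec unchanged)
    ⊕{more,ok} ↦ &{more,ok}  (select→offer)
      • more:
        &{done,ok,err} ↦ ⊕{done,ok,err}  (offer→select)
          • done:
            ?Str ↦ !Str
              dual(end) = end
          • ok:
            ⊕{err,more,stop} ↦ &{err,more,stop}  (select→offer)
              • err:
                dual(Y) = Y
              • more:
                dual(Y) = Y
              • stop:
                dual(Y) = Y
          • err:
            &{data,ok,stop} ↦ ⊕{data,ok,stop}  (offer→select)
              • data:
                dual(end) = end
              • ok:
                dual(Y) = Y
              • stop:
                dual(Y) = Y
      • ok:
        !Int ↦ ?Int
          !Bool ↦ ?Bool
            dual(Y) = Y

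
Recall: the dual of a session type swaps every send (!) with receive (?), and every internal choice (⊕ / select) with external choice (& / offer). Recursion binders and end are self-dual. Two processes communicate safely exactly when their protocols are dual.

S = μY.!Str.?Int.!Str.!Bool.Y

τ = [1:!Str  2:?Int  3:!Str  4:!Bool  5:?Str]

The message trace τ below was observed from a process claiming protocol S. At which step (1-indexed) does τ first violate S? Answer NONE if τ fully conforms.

5

@1 !Str  ✓  residual = ?Int.!Str.!Bool.μY.…
@2 ?Int  ✓  residual = !Str.!Bool.μY.…
@3 !Str  ✓  residual = !Bool.μY.…
@4 !Bool  ✓  residual = μY.…
@5 got ?Str, protocol expects !Str  ✗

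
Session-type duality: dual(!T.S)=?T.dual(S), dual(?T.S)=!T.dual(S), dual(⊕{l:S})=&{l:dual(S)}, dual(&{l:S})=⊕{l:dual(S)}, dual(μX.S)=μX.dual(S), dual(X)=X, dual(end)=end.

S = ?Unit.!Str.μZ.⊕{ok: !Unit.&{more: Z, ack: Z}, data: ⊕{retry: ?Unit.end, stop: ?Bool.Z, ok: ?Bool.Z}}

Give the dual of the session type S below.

?Unit ↦ !Unit
  !Str ↦ ?Str
    μZ ↦ μZ  (binder kept)
      ⊕{ok,data} ↦ &{ok,data}  (⊕→&)
        [ok]
          !Unit ↦ ?Unit
            &{more,ack} ↦ ⊕{more,ack}  (&→⊕)
              [more]
                dual(Z) = Z
              [ack]
                dual(Z) = Z
        [data]
          ⊕{retry,stop,ok} ↦ &{retry,stop,ok}  (⊕→&)
            [retry]
              ?Unit ↦ !Unit
                dual(end) = end
            [stop]
              ?Bool ↦ !Bool
                dual(Z) = Z
            [ok]
              ?Bool ↦ !Bool
                dual(Z) = Z

!Unit.?Str.μZ.&{ok: ?Unit.⊕{more: Z, ack: Z}, data: &{retry: !Unit.end, stop: !Bool.Z, ok: !Bool.Z}}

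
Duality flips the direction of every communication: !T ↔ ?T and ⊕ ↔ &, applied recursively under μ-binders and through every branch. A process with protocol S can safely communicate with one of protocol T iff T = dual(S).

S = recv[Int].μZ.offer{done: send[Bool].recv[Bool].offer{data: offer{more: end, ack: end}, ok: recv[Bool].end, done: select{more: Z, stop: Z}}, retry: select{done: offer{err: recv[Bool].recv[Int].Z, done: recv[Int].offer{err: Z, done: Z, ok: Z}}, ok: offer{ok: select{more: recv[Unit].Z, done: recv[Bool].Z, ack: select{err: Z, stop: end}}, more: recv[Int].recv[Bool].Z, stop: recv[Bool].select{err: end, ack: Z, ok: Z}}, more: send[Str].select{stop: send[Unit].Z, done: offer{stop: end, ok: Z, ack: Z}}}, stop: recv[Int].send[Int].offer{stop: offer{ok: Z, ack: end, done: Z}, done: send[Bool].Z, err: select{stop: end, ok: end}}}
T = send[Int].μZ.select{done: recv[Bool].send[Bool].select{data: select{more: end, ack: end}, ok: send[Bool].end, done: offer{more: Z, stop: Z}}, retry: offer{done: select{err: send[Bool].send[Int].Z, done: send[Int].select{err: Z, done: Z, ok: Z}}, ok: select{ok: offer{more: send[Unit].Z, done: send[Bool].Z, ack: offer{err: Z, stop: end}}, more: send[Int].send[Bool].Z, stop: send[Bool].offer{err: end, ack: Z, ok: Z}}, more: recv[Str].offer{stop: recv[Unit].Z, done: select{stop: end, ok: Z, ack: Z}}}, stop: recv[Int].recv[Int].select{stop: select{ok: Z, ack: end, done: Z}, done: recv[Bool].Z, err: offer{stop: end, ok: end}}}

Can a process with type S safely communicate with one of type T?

recv[Int] | send[Int]  ✓
  μZ | μZ  ✓ (binder kept)
    offer{done,retry,stop} | select{done,retry,stop}  ✓ label sets agree
      case done:
        send[Bool] | recv[Bool]  ✓
          recv[Bool] | send[Bool]  ✓
            offer{data,ok,done} | select{data,ok,done}  ✓ label sets agree
              case data:
                offer{more,ack} | select{more,ack}  ✓ label sets agree
                  case more:
                    end | end  ✓
                  case ack:
                    end | end  ✓
              case ok:
                recv[Bool] | send[Bool]  ✓
                  end | end  ✓
              case done:
                select{more,stop} | offer{more,stop}  ✓ label sets agree
                  case more:
                    Z | Z  ✓
                  case stop:
                    Z | Z  ✓
      case retry:
        select{done,ok,more} | offer{done,ok,more}  ✓ label sets agree
          case done:
            offer{err,done} | select{err,done}  ✓ label sets agree
              case err:
                recv[Bool] | send[Bool]  ✓
                  recv[Int] | send[Int]  ✓
                    Z | Z  ✓
              case done:
                recv[Int] | send[Int]  ✓
                  offer{err,done,ok} | select{err,done,ok}  ✓ label sets agree
                    case err:
                      Z | Z  ✓
                    case done:
                      Z | Z  ✓
                    case ok:
                      Z | Z  ✓
          case ok:
            offer{ok,more,stop} | select{ok,more,stop}  ✓ label sets agree
              case ok:
                select{more,done,ack} | offer{more,done,ack}  ✓ label sets agree
                  case more:
                    recv[Unit] | send[Unit]  ✓
                      Z | Z  ✓
                  case done:
                    recv[Bool] | send[Bool]  ✓
                      Z | Z  ✓
                  case ack:
                    select{err,stop} | offer{err,stop}  ✓ label sets agree
                      case err:
                        Z | Z  ✓
                      case stop:
                        end | end  ✓
              case more:
                recv[Int] | send[Int]  ✓
                  recv[Bool] | send[Bool]  ✓
                    Z | Z  ✓
              case stop:
                recv[Bool] | send[Bool]  ✓
                  select{err,ack,ok} | offer{err,ack,ok}  ✓ label sets agree
                    case err:
                      end | end  ✓
                    case ack:
                      Z | Z  ✓
                    case ok:
                      Z | Z  ✓
          case more:
            send[Str] | recv[Str]  ✓
              select{stop,done} | offer{stop,done}  ✓ label sets agree
                case stop:
                  send[Unit] | recv[Unit]  ✓
                    Z | Z  ✓
                case done:
                  offer{stop,ok,ack} | select{stop,ok,ack}  ✓ label sets agree
                    case stop:
                      end | end  ✓
                    case ok:
                      Z | Z  ✓
                    case ack:
                      Z | Z  ✓
      case stop:
        recv[Int] | recv[Int]  ✗ same direction on both sides — not dual

NO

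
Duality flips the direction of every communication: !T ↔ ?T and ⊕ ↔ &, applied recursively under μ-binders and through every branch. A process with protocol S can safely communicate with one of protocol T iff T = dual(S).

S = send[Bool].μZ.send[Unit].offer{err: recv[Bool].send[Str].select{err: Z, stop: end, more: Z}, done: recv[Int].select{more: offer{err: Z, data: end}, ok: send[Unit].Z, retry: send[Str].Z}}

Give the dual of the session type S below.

send[Bool] = recv[Bool]
  μZ = μZ  (rec unchanged)
    send[Unit] = recv[Unit]
      offer{err,done} = select{err,done}  (external→internal)
        • err:
          recv[Bool] = send[Bool]
            send[Str] = recv[Str]
              select{err,stop,more} = offer{err,stop,more}  (⊕→&)
                • err:
                  dual(Z) = Z
                • stop:
                  dual(end) = end
                • more:
                  dual(Z) = Z
        • done:
          recv[Int] = send[Int]
            select{more,ok,retry} = offer{more,ok,retry}  (⊕→&)
              • more:
                offer{err,data} = select{err,data}  (external→internal)
                  • err:
                    dual(Z) = Z
                  • data:
                    dual(end) = end
              • ok:
                send[Unit] = recv[Unit]
                  dual(Z) = Z
              • retry:
                send[Str] = recv[Str]
                  dual(Z) = Z

recv[Bool].μZ.recv[Unit].select{err: send[Bool].recv[Str].offer{err: Z, stop: end, more: Z}, done: send[Int].offer{more: select{err: Z, data: end}, ok: recv[Unit].Z, retry: recv[Str].Z}}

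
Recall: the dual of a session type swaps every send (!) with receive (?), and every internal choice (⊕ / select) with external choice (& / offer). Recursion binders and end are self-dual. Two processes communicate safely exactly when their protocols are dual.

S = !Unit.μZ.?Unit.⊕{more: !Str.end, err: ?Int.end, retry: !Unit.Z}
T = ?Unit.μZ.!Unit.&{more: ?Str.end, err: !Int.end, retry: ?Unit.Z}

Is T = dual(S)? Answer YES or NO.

!Unit ‖ ?Unit  match
  μZ ‖ μZ  match (rec unchanged)
    ?Unit ‖ !Unit  match
      ⊕{more,err,retry} ‖ &{more,err,retry}  match same labels
        • more:
          !Str ‖ ?Str  match
            end ‖ end  match
        • err:
          ?Int ‖ !Int  match
            end ‖ end  match
        • retry:
          !Unit ‖ ?Unit  match
            Z ‖ Z  match

YES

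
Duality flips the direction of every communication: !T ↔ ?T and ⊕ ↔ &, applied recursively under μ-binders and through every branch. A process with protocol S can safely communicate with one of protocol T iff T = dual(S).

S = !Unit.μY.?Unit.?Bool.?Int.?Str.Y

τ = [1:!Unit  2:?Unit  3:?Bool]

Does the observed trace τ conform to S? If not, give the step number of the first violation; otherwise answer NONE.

[1] !Unit  match  residual = μY.…
[2] ?Unit  match  residual = ?Bool.?Int.?Str.μY.…
[3] ?Bool  match  residual = ?Int.?Str.μY.…
τ conforms to S (length 3)

NONE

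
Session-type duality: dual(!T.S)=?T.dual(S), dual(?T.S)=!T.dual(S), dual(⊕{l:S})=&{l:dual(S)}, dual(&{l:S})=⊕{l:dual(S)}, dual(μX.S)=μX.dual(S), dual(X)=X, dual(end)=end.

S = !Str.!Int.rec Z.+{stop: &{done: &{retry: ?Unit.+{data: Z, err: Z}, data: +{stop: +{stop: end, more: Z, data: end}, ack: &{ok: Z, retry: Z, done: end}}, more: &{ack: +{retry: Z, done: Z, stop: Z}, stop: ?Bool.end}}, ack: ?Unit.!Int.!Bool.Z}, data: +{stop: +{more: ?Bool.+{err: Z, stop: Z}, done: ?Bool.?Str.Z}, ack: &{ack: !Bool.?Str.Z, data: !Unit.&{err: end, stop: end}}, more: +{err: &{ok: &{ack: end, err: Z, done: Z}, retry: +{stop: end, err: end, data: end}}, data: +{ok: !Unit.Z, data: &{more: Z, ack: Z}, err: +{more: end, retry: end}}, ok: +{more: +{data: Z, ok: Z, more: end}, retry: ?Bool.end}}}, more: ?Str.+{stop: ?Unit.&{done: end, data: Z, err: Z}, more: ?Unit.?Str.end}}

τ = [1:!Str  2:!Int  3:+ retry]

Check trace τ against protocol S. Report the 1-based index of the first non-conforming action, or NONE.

[1] !Str  match  residual = !Int.rec Z.…
[2] !Int  match  residual = rec Z.…
[3] got + retry, protocol expects + stop or + data or + more  ✗

3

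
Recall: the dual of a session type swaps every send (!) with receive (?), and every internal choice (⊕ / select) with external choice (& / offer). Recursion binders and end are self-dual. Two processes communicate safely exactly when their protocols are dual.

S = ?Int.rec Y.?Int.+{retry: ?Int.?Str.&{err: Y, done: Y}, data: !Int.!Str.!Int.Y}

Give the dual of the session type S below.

!Int.rec Y.!Int.&{retry: !Int.!Str.+{err: Y, done: Y}, data: ?Int.?Str.?Int.Y}

?Int → !Int
  rec Y → rec Y  (rec unchanged)
    ?Int → !Int
      +{retry,data} → &{retry,data}  (⊕→&)
        • retry:
          ?Int → !Int
            ?Str → !Str
              &{err,done} → +{err,done}  (&→⊕)
                • err:
                  dual(Y) = Y
                • done:
                  dual(Y) = Y
        • data:
          !Int → ?Int
            !Str → ?Str
              !Int → ?Int
                dual(Y) = Y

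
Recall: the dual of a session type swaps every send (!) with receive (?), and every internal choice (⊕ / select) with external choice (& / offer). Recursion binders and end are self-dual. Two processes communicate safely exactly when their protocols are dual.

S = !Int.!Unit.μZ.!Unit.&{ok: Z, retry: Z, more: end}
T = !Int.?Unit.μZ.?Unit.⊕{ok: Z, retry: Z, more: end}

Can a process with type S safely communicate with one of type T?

NO

!Int ‖ !Int  ✗ same direction on both sides — not dual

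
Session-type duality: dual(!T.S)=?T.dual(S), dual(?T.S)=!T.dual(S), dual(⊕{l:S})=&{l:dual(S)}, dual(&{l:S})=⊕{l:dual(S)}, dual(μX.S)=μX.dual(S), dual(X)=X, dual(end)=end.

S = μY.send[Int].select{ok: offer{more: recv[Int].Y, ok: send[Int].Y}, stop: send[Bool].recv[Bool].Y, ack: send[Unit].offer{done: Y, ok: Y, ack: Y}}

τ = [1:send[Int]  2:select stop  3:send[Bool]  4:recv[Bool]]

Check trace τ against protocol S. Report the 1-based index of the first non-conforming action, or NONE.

[1] send[Int]  ✓  now at select{ok: offer{more: recv[Int].μY.…, ok: send[Int].μY.…}, stop: send[Bool].recv[Bool].μY.…, ack: send[Unit].offer{done: μY.…, ok: μY.…, ack: μY.…}}
[2] select stop  ✓  now at send[Bool].recv[Bool].μY.…
[3] send[Bool]  ✓  now at recv[Bool].μY.…
[4] recv[Bool]  ✓  now at μY.…
all 4 steps conform

NONE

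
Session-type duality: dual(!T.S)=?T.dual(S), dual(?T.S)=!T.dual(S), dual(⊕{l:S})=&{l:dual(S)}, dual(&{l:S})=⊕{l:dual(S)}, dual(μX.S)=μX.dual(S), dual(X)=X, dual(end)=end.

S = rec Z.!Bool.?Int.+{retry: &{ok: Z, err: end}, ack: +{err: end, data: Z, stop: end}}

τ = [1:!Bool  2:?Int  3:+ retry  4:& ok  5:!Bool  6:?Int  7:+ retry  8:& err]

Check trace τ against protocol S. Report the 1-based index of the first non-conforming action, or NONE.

@1 !Bool  match  state: ?Int.+{retry: &{ok: rec Z.…, err: end}, ack: +{err: end, data: rec Z.…, stop: end}}
@2 ?Int  match  state: +{retry: &{ok: rec Z.…, err: end}, ack: +{err: end, data: rec Z.…, stop: end}}
@3 + retry  match  state: &{ok: rec Z.…, err: end}
@4 & ok  match  state: rec Z.…
@5 !Bool  match  state: ?Int.+{retry: &{ok: rec Z.…, err: end}, ack: +{err: end, data: rec Z.…, stop: end}}
@6 ?Int  match  state: +{retry: &{ok: rec Z.…, err: end}, ack: +{err: end, data: rec Z.…, stop: end}}
@7 + retry  match  state: &{ok: rec Z.…, err: end}
@8 & err  match  state: end
τ conforms to S (length 8)

NONE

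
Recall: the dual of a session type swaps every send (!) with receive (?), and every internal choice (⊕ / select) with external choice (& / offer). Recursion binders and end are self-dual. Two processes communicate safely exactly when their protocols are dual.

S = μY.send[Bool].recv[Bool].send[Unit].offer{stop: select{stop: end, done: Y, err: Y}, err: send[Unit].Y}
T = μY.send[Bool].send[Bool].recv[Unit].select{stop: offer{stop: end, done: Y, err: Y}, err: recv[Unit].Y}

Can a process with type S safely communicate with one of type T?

NO

μY | μY  ✓ (rec unchanged)
  send[Bool] | send[Bool]  ✗ same direction on both sides — not dual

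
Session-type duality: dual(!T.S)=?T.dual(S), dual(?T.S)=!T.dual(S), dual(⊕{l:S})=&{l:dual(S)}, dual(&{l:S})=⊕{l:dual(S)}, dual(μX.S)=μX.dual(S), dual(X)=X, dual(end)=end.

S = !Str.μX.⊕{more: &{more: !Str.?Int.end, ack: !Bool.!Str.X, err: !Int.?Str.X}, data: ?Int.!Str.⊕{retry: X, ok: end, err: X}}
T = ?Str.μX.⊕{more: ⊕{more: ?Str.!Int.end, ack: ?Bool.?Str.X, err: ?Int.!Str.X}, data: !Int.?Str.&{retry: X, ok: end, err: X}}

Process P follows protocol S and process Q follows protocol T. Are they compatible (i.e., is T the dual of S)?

NO

!Str ‖ ?Str  ✓
  μX ‖ μX  ✓ (binder kept)
    ⊕{more,data} ‖ ⊕{more,data}  ✗ choice polarity not flipped — not dual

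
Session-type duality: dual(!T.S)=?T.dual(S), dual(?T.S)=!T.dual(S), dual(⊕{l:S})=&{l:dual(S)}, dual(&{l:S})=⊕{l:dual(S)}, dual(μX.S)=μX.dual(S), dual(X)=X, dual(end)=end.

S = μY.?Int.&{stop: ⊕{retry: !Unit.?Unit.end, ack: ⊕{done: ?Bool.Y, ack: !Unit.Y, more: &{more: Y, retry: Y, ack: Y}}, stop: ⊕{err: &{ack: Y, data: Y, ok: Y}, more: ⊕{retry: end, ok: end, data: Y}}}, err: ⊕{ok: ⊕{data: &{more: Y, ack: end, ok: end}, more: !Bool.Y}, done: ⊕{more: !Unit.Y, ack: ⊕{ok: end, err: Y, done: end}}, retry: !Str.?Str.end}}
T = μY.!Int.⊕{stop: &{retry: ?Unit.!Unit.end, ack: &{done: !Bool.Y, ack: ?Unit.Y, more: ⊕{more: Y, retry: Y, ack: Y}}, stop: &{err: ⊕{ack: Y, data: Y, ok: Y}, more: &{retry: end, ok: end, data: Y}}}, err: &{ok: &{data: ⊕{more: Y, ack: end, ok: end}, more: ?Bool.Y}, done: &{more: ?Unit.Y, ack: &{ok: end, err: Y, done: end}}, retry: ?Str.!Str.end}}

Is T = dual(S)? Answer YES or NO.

μY vs μY  ✓ (binder kept)
  ?Int vs !Int  ✓
    &{stop,err} vs ⊕{stop,err}  ✓ label sets agree
      • stop:
        ⊕{retry,ack,stop} vs &{retry,ack,stop}  ✓ label sets agree
          • retry:
            !Unit vs ?Unit  ✓
              ?Unit vs !Unit  ✓
                end vs end  ✓
          • ack:
            ⊕{done,ack,more} vs &{done,ack,more}  ✓ label sets agree
              • done:
                ?Bool vs !Bool  ✓
                  Y vs Y  ✓
              • ack:
                !Unit vs ?Unit  ✓
                  Y vs Y  ✓
              • more:
                &{more,retry,ack} vs ⊕{more,retry,ack}  ✓ label sets agree
                  • more:
                    Y vs Y  ✓
                  • retry:
                    Y vs Y  ✓
                  • ack:
                    Y vs Y  ✓
          • stop:
            ⊕{err,more} vs &{err,more}  ✓ label sets agree
              • err:
                &{ack,data,ok} vs ⊕{ack,data,ok}  ✓ label sets agree
                  • ack:
                    Y vs Y  ✓
                  • data:
                    Y vs Y  ✓
                  • ok:
                    Y vs Y  ✓
              • more:
                ⊕{retry,ok,data} vs &{retry,ok,data}  ✓ label sets agree
                  • retry:
                    end vs end  ✓
                  • ok:
                    end vs end  ✓
                  • data:
                    Y vs Y  ✓
      • err:
        ⊕{ok,done,retry} vs &{ok,done,retry}  ✓ label sets agree
          • ok:
            ⊕{data,more} vs &{data,more}  ✓ label sets agree
              • data:
                &{more,ack,ok} vs ⊕{more,ack,ok}  ✓ label sets agree
                  • more:
                    Y vs Y  ✓
                  • ack:
                    end vs end  ✓
                  • ok:
                    end vs end  ✓
              • more:
                !Bool vs ?Bool  ✓
                  Y vs Y  ✓
          • done:
            ⊕{more,ack} vs &{more,ack}  ✓ label sets agree
              • more:
                !Unit vs ?Unit  ✓
                  Y vs Y  ✓
              • ack:
                ⊕{ok,err,done} vs &{ok,err,done}  ✓ label sets agree
                  • ok:
                    end vs end  ✓
                  • err:
                    Y vs Y  ✓
                  • done:
                    end vs end  ✓
          • retry:
            !Str vs ?Str  ✓
              ?Str vs !Str  ✓
                end vs end  ✓

YES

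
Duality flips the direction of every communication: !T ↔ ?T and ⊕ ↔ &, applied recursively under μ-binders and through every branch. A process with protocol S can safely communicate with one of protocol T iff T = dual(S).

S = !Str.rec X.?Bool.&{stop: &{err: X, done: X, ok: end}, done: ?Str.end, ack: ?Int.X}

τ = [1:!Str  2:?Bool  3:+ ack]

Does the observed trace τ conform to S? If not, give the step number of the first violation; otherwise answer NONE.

@1 !Str  match  now at rec X.…
@2 ?Bool  match  now at &{stop: &{err: rec X.…, done: rec X.…, ok: end}, done: ?Str.end, ack: ?Int.rec X.…}
@3 got + ack, protocol expects & stop or & done or & ack  ✗

3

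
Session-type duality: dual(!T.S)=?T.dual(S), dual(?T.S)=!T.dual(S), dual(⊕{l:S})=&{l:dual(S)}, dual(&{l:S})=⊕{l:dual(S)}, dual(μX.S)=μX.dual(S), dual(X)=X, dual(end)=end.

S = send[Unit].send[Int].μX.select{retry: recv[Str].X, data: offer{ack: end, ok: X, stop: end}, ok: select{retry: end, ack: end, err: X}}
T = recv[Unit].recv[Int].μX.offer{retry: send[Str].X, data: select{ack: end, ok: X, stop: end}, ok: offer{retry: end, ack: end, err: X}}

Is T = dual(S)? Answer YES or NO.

YES

send[Unit] vs recv[Unit]  match
  send[Int] vs recv[Int]  match
    μX vs μX  match (μ self-dual)
      select{retry,data,ok} vs offer{retry,data,ok}  match labels match
        case retry:
          recv[Str] vs send[Str]  match
            X vs X  match
        case data:
          offer{ack,ok,stop} vs select{ack,ok,stop}  match labels match
            case ack:
              end vs end  match
            case ok:
              X vs X  match
            case stop:
              end vs end  match
        case ok:
          select{retry,ack,err} vs offer{retry,ack,err}  match labels match
            case retry:
              end vs end  match
            case ack:
              end vs end  match
            case err:
              X vs X  match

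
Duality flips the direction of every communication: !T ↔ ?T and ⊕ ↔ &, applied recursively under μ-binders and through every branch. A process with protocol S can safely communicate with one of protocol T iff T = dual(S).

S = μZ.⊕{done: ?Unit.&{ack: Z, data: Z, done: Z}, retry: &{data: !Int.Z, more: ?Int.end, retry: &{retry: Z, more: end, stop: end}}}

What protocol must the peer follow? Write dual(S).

μZ → μZ  (μ self-dual)
  ⊕{done,retry} → &{done,retry}  (internal→external)
    case done:
      ?Unit → !Unit
        &{ack,data,done} → ⊕{ack,data,done}  (external→internal)
          case ack:
            dual(Z) = Z
          case data:
            dual(Z) = Z
          case done:
            dual(Z) = Z
    case retry:
      &{data,more,retry} → ⊕{data,more,retry}  (external→internal)
        case data:
          !Int → ?Int
            dual(Z) = Z
        case more:
          ?Int → !Int
            dual(end) = end
        case retry:
          &{retry,more,stop} → ⊕{retry,more,stop}  (external→internal)
            case retry:
              dual(Z) = Z
            case more:
              dual(end) = end
            case stop:
              dual(end) = end

μZ.&{done: !Unit.⊕{ack: Z, data: Z, done: Z}, retry: ⊕{data: ?Int.Z, more: !Int.end, retry: ⊕{retry: Z, more: end, stop: end}}}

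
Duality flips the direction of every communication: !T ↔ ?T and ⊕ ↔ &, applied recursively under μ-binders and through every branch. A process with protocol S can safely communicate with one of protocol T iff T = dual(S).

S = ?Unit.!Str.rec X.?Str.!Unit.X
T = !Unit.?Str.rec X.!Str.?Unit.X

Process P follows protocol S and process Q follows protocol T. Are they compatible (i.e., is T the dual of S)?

?Unit ‖ !Unit  match
  !Str ‖ ?Str  match
    rec X ‖ rec X  match (μ self-dual)
      ?Str ‖ !Str  match
        !Unit ‖ ?Unit  match
          X ‖ X  match

YES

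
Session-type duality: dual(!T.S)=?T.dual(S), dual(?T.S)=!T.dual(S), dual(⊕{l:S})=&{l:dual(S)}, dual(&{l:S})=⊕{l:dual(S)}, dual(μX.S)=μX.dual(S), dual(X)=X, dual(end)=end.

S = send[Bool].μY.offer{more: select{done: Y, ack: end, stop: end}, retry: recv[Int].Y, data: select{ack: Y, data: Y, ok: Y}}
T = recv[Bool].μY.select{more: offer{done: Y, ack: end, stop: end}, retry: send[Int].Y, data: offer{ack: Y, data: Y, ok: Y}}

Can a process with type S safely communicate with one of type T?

send[Bool] vs recv[Bool]  ✓
  μY vs μY  ✓ (rec unchanged)
    offer{more,retry,data} vs select{more,retry,data}  ✓ labels match
      • more:
        select{done,ack,stop} vs offer{done,ack,stop}  ✓ labels match
          • done:
            Y vs Y  ✓
          • ack:
            end vs end  ✓
          • stop:
            end vs end  ✓
      • retry:
        recv[Int] vs send[Int]  ✓
          Y vs Y  ✓
      • data:
        select{ack,data,ok} vs offer{ack,data,ok}  ✓ labels match
          • ack:
            Y vs Y  ✓
          • data:
            Y vs Y  ✓
          • ok:
            Y vs Y  ✓

YES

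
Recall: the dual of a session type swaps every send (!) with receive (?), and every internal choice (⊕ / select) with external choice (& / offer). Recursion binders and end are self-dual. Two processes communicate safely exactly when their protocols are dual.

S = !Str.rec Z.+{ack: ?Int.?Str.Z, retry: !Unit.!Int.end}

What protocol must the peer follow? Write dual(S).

?Str.rec Z.&{ack: !Int.!Str.Z, retry: ?Unit.?Int.end}

!Str = ?Str
  rec Z = rec Z  (rec unchanged)
    +{ack,retry} = &{ack,retry}  (internal→external)
      • ack:
        ?Int = !Int
          ?Str = !Str
            Z ↦ Z
      • retry:
        !Unit = ?Unit
          !Int = ?Int
            end ↦ end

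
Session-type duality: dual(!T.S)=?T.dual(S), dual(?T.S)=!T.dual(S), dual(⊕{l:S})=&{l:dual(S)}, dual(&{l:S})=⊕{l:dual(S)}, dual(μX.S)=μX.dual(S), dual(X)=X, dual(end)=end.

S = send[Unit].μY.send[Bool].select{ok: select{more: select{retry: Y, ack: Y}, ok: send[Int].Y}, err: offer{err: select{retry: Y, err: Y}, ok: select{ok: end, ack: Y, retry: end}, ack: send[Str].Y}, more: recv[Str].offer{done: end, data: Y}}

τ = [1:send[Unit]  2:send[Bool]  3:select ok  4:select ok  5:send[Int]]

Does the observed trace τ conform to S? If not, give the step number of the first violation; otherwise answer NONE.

step 1: send[Unit]  match  cont: μY.…
step 2: send[Bool]  match  cont: select{ok: select{more: select{retry: μY.…, ack: μY.…}, ok: send[Int].μY.…}, err: offer{err: select{retry: μY.…, err: μY.…}, ok: select{ok: end, ack: μY.…, retry: end}, ack: send[Str].μY.…}, more: recv[Str].offer{done: end, data: μY.…}}
step 3: select ok  match  cont: select{more: select{retry: μY.…, ack: μY.…}, ok: send[Int].μY.…}
step 4: select ok  match  cont: send[Int].μY.…
step 5: send[Int]  match  cont: μY.…
trace exhausted — no violation

NONE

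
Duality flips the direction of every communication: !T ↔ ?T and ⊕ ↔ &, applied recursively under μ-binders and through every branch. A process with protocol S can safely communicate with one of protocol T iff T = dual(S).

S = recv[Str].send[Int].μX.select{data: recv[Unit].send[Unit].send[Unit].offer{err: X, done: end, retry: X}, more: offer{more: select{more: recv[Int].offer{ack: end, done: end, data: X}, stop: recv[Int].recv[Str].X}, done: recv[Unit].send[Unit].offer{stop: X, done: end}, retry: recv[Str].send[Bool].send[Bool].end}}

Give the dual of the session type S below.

recv[Str] → send[Str]
  send[Int] → recv[Int]
    μX → μX  (μ self-dual)
      select{data,more} → offer{data,more}  (select→offer)
        [data]
          recv[Unit] → send[Unit]
            send[Unit] → recv[Unit]
              send[Unit] → recv[Unit]
                offer{err,done,retry} → select{err,done,retry}  (&→⊕)
                  [err]
                    X self-dual
                  [done]
                    end self-dual
                  [retry]
                    X self-dual
        [more]
          offer{more,done,retry} → select{more,done,retry}  (&→⊕)
            [more]
              select{more,stop} → offer{more,stop}  (select→offer)
                [more]
                  recv[Int] → send[Int]
                    offer{ack,done,data} → select{ack,done,data}  (&→⊕)
                      [ack]
                        end self-dual
                      [done]
                        end self-dual
                      [data]
                        X self-dual
                [stop]
                  recv[Int] → send[Int]
                    recv[Str] → send[Str]
                      X self-dual
            [done]
              recv[Unit] → send[Unit]
                send[Unit] → recv[Unit]
                  offer{stop,done} → select{stop,done}  (&→⊕)
                    [stop]
                      X self-dual
                    [done]
                      end self-dual
            [retry]
              recv[Str] → send[Str]
                send[Bool] → recv[Bool]
                  send[Bool] → recv[Bool]
                    end self-dual

send[Str].recv[Int].μX.offer{data: send[Unit].recv[Unit].recv[Unit].select{err: X, done: end, retry: X}, more: select{more: offer{more: send[Int].select{ack: end, done: end, data: X}, stop: send[Int].send[Str].X}, done: send[Unit].recv[Unit].select{stop: X, done: end}, retry: send[Str].recv[Bool].recv[Bool].end}}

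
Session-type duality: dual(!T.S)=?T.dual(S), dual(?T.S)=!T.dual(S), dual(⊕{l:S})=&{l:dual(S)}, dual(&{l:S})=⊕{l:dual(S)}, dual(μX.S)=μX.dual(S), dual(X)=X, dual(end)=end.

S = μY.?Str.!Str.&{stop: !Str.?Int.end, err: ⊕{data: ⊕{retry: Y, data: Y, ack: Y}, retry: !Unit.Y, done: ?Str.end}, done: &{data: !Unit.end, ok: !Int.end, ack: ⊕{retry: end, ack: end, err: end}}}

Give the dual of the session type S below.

μY.!Str.?Str.⊕{stop: ?Str.!Int.end, err: &{data: &{retry: Y, data: Y, ack: Y}, retry: ?Unit.Y, done: !Str.end}, done: ⊕{data: ?Unit.end, ok: ?Int.end, ack: &{retry: end, ack: end, err: end}}}

μY → μY  (binder kept)
  ?Str → !Str
    !Str → ?Str
      &{stop,err,done} → ⊕{stop,err,done}  (external→internal)
        • stop:
          !Str → ?Str
            ?Int → !Int
              end self-dual
        • err:
          ⊕{data,retry,done} → &{data,retry,done}  (internal→external)
            • data:
              ⊕{retry,data,ack} → &{retry,data,ack}  (internal→external)
                • retry:
                  Y self-dual
                • data:
                  Y self-dual
                • ack:
                  Y self-dual
            • retry:
              !Unit → ?Unit
                Y self-dual
            • done:
              ?Str → !Str
                end self-dual
        • done:
          &{data,ok,ack} → ⊕{data,ok,ack}  (external→internal)
            • data:
              !Unit → ?Unit
                end self-dual
            • ok:
              !Int → ?Int
                end self-dual
            • ack:
              ⊕{retry,ack,err} → &{retry,ack,err}  (internal→external)
                • retry:
                  end self-dual
                • ack:
                  end self-dual
                • err:
                  end self-dual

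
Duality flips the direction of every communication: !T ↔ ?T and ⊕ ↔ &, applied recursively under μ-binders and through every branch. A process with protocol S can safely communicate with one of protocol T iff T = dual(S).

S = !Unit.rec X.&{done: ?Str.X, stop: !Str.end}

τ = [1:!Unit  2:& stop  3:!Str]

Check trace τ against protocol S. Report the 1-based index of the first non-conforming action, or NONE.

NONE

[1] !Unit  ✓  residual = rec X.…
[2] & stop  ✓  residual = !Str.end
[3] !Str  ✓  residual = end
τ conforms to S (length 3)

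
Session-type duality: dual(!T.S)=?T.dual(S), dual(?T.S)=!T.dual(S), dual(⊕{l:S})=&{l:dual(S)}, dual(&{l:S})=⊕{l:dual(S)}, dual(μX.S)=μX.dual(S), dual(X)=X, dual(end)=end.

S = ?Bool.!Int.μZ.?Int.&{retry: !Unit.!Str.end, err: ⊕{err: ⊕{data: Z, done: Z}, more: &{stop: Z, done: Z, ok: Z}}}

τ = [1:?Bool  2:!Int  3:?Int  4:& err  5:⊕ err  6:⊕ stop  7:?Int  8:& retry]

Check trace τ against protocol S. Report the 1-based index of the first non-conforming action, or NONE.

6

step 1: ?Bool  ok  state: !Int.μZ.…
step 2: !Int  ok  state: μZ.…
step 3: ?Int  ok  state: &{retry: !Unit.!Str.end, err: ⊕{err: ⊕{data: μZ.…, done: μZ.…}, more: &{stop: μZ.…, done: μZ.…, ok: μZ.…}}}
step 4: & err  ok  state: ⊕{err: ⊕{data: μZ.…, done: μZ.…}, more: &{stop: μZ.…, done: μZ.…, ok: μZ.…}}
step 5: ⊕ err  ok  state: ⊕{data: μZ.…, done: μZ.…}
step 6: got ⊕ stop, protocol expects ⊕ data or ⊕ done  ✗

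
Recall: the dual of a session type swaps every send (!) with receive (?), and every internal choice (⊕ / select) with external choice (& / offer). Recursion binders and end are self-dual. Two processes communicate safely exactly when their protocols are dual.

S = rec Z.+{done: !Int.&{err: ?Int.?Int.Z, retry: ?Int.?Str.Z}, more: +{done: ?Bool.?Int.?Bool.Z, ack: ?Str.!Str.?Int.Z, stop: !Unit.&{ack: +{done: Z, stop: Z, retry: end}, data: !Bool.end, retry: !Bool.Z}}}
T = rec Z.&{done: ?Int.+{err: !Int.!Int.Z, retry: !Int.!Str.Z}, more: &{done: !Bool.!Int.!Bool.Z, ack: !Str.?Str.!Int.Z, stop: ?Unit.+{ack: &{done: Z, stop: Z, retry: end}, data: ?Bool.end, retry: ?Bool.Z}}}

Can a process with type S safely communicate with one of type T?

YES

rec Z ‖ rec Z  match (binder kept)
  +{done,more} ‖ &{done,more}  match labels match
    [done]
      !Int ‖ ?Int  match
        &{err,retry} ‖ +{err,retry}  match labels match
          [err]
            ?Int ‖ !Int  match
              ?Int ‖ !Int  match
                Z ‖ Z  match
          [retry]
            ?Int ‖ !Int  match
              ?Str ‖ !Str  match
                Z ‖ Z  match
    [more]
      +{done,ack,stop} ‖ &{done,ack,stop}  match labels match
        [done]
          ?Bool ‖ !Bool  match
            ?Int ‖ !Int  match
              ?Bool ‖ !Bool  match
                Z ‖ Z  match
        [ack]
          ?Str ‖ !Str  match
            !Str ‖ ?Str  match
              ?Int ‖ !Int  match
                Z ‖ Z  match
        [stop]
          !Unit ‖ ?Unit  match
            &{ack,data,retry} ‖ +{ack,data,retry}  match labels match
              [ack]
                +{done,stop,retry} ‖ &{done,stop,retry}  match labels match
                  [done]
                    Z ‖ Z  match
                  [stop]
                    Z ‖ Z  match
                  [retry]
                    end ‖ end  match
              [data]
                !Bool ‖ ?Bool  match
                  end ‖ end  match
              [retry]
                !Bool ‖ ?Bool  match
                  Z ‖ Z  match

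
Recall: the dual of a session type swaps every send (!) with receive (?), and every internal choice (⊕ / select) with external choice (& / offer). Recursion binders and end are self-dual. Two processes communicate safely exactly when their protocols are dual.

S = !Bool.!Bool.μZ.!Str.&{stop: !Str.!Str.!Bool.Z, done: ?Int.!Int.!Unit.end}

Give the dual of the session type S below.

?Bool.?Bool.μZ.?Str.⊕{stop: ?Str.?Str.?Bool.Z, done: !Int.?Int.?Unit.end}

!Bool → ?Bool
  !Bool → ?Bool
    μZ → μZ  (rec unchanged)
      !Str → ?Str
        &{stop,done} → ⊕{stop,done}  (offer→select)
          [stop]
            !Str → ?Str
              !Str → ?Str
                !Bool → ?Bool
                  Z self-dual
          [done]
            ?Int → !Int
              !Int → ?Int
                !Unit → ?Unit
                  end self-dual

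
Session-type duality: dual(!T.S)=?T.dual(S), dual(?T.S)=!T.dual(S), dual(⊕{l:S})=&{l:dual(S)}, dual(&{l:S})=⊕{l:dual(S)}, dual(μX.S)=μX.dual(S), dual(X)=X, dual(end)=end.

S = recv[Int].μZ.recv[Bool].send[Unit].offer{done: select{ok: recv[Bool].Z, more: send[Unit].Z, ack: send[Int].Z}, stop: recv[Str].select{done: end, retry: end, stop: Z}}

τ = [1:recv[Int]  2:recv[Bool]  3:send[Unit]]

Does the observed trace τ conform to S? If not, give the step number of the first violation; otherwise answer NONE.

[1] recv[Int]  match  state: μZ.…
[2] recv[Bool]  match  state: send[Unit].offer{done: select{ok: recv[Bool].μZ.…, more: send[Unit].μZ.…, ack: send[Int].μZ.…}, stop: recv[Str].select{done: end, retry: end, stop: μZ.…}}
[3] send[Unit]  match  state: offer{done: select{ok: recv[Bool].μZ.…, more: send[Unit].μZ.…, ack: send[Int].μZ.…}, stop: recv[Str].select{done: end, retry: end, stop: μZ.…}}
all 3 steps conform

NONE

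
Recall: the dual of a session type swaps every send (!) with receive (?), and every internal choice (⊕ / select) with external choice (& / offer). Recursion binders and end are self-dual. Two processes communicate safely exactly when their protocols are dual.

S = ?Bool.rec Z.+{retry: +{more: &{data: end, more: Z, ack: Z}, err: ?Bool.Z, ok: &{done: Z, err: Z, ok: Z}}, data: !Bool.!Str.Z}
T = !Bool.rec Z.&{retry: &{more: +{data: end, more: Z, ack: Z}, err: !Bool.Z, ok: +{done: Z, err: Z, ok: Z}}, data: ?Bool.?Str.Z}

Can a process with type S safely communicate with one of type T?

?Bool ‖ !Bool  match
  rec Z ‖ rec Z  match (μ self-dual)
    +{retry,data} ‖ &{retry,data}  match label sets agree
      • retry:
        +{more,err,ok} ‖ &{more,err,ok}  match label sets agree
          • more:
            &{data,more,ack} ‖ +{data,more,ack}  match label sets agree
              • data:
                end ‖ end  match
              • more:
                Z ‖ Z  match
              • ack:
                Z ‖ Z  match
          • err:
            ?Bool ‖ !Bool  match
              Z ‖ Z  match
          • ok:
            &{done,err,ok} ‖ +{done,err,ok}  match label sets agree
              • done:
                Z ‖ Z  match
              • err:
                Z ‖ Z  match
              • ok:
                Z ‖ Z  match
      • data:
        !Bool ‖ ?Bool  match
          !Str ‖ ?Str  match
            Z ‖ Z  match

YES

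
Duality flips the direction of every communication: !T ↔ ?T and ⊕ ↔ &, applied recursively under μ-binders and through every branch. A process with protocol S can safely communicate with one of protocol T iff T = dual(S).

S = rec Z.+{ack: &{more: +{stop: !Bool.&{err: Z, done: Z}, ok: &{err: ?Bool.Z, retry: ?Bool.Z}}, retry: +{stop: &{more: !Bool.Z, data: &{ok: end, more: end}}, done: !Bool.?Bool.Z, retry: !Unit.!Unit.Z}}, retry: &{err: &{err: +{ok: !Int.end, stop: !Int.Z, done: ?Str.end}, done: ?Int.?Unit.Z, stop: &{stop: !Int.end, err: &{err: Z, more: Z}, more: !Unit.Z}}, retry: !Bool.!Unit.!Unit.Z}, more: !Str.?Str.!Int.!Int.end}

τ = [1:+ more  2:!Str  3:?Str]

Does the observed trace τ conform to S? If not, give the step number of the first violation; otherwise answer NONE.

@1 + more  match  cont: !Str.?Str.!Int.!Int.end
@2 !Str  match  cont: ?Str.!Int.!Int.end
@3 ?Str  match  cont: !Int.!Int.end
trace exhausted — no violation

NONE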